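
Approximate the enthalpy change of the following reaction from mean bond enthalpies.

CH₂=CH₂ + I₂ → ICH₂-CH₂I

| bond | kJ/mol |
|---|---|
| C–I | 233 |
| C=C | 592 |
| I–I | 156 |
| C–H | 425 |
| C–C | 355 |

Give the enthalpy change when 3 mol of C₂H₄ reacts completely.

ΔH = −219 kJ

Bonds broken (reactants):
  C–H: 4 × 425 = 1700
  C=C: 1 × 592 = 592
  I–I: 1 × 156 = 156
  Σ(broken) = 2448 kJ
Bonds formed (products):
  C–C: 1 × 355 = 355
  C–H: 4 × 425 = 1700
  C–I: 2 × 233 = 466
  Σ(formed) = 2521 kJ
ΔH = Σ(broken) − Σ(formed) = 2448 − 2521 = −73 kJ
For 3× the reaction as written: 3 × (−73) = −219 kJ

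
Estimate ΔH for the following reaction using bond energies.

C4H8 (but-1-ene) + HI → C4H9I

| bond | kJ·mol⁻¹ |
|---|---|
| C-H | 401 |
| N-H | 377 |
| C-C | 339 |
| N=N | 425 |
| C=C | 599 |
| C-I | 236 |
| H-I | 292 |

ΔH ≈ −85 kJ

Bonds broken (reactants):
  C-C: 2 × 339 = 678
  C-H: 8 × 401 = 3208
  C=C: 1 × 599 = 599
  H-I: 1 × 292 = 292
  Σ(broken) = 4777 kJ
Bonds formed (products):
  C-C: 3 × 339 = 1017
  C-H: 9 × 401 = 3609
  C-I: 1 × 236 = 236
  Σ(formed) = 4862 kJ
ΔH = Σ(broken) − Σ(formed) = 4777 − 4862 = −85 kJ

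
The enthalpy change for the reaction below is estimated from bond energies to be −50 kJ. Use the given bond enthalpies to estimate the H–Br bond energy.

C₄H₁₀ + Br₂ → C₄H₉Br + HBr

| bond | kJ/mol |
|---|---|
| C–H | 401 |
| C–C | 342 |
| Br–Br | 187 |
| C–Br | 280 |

D(H–Br) ≈ 358 kJ/mol

Let D be the H–Br bond energy.
Σ(broken) = 1×187 + 3×342 + 10×401 = 5223
Σ(formed) = 1×280 + 3×342 + 9×401 + 1×D = 4915 + D
ΔH = Σ(broken) − Σ(formed) = (5223) − (4915 + D) = +308 − D
Setting this equal to −50 kJ gives D = 358 kJ/mol.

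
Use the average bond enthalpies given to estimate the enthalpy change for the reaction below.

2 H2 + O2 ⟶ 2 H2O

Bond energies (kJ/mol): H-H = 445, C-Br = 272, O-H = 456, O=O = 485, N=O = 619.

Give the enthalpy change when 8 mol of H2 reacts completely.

ΔH = −1796 kJ

Bonds broken (reactants):
  H-H: 2 × 445 = 890
  O=O: 1 × 485 = 485
  Σ(broken) = 1375 kJ
Bonds formed (products):
  O-H: 4 × 456 = 1824
  Σ(formed) = 1824 kJ
ΔH = Σ(broken) − Σ(formed) = 1375 − 1824 = −449 kJ
For 4× the reaction as written: 4 × (−449) = −1796 kJ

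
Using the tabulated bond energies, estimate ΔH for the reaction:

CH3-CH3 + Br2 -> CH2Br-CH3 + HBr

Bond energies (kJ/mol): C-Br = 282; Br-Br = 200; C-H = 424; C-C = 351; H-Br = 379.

Bonds broken (reactants):
  Br-Br: 1 × 200 = 200
  C-C: 1 × 351 = 351
  C-H: 6 × 424 = 2544
  Σ(broken) = 3095 kJ
Bonds formed (products):
  C-Br: 1 × 282 = 282
  C-C: 1 × 351 = 351
  C-H: 5 × 424 = 2120
  H-Br: 1 × 379 = 379
  Σ(formed) = 3132 kJ
ΔH = Σ(broken) − Σ(formed) = 3095 − 3132 = −37 kJ

ΔH ≈ −37 kJ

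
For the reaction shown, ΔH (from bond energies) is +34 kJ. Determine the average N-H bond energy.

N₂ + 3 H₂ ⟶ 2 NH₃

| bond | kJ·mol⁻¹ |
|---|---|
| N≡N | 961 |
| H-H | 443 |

Let D be the N-H bond energy.
Σ(broken) = 3×443 + 1×961 = 2290
Σ(formed) = 6×D = 6D
ΔH = Σ(broken) − Σ(formed) = (2290) − (6D) = +2290 − 6D
Setting this equal to +34 kJ gives 6D = 2256, so D = 376 kJ/mol.

D(N-H) ≈ 376 kJ/mol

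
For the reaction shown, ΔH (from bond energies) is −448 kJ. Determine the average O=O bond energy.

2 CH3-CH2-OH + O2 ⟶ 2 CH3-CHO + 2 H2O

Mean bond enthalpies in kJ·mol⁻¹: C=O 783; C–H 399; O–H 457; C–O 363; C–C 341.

D(O=O) ≈ 508 kJ/mol

Let D be the O=O bond energy.
Σ(broken) = 2×341 + 10×399 + 2×363 + 2×457 + 1×D = 6312 + D
Σ(formed) = 2×341 + 8×399 + 2×783 + 4×457 = 7268
ΔH = Σ(broken) − Σ(formed) = (6312 + D) − (7268) = −956 + D
Setting this equal to −448 kJ gives D = 508 kJ/mol.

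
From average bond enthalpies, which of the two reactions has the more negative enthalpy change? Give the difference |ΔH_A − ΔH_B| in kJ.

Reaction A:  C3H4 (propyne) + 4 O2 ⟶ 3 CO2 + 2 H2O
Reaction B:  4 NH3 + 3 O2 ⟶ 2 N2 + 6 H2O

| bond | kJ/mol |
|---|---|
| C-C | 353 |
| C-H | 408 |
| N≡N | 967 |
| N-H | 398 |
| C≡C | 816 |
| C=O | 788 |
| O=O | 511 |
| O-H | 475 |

Reaction A, by 458 kJ

Reaction A:
  Bonds broken (reactants):
    C≡C: 1 × 816 = 816
    C-C: 1 × 353 = 353
    C-H: 4 × 408 = 1632
    O=O: 4 × 511 = 2044
    Σ(broken) = 4845 kJ
  Bonds formed (products):
    C=O: 6 × 788 = 4728
    O-H: 4 × 475 = 1900
    Σ(formed) = 6628 kJ
  ΔH_A = 4845 − 6628 = −1783 kJ
Reaction B:
  Bonds broken (reactants):
    N-H: 12 × 398 = 4776
    O=O: 3 × 511 = 1533
    Σ(broken) = 6309 kJ
  Bonds formed (products):
    N≡N: 2 × 967 = 1934
    O-H: 12 × 475 = 5700
    Σ(formed) = 7634 kJ
  ΔH_B = 6309 − 7634 = −1325 kJ
ΔH_A − ΔH_B = −458 kJ, so reaction A has the more negative ΔH; |ΔH_A − ΔH_B| = 458 kJ.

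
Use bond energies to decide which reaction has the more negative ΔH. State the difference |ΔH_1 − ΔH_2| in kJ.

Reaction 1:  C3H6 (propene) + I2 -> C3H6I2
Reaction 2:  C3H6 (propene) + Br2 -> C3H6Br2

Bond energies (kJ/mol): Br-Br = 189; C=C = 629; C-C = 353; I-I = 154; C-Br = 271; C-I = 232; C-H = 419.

Reaction 2, by 43 kJ

Reaction 1:
  Bonds broken (reactants):
    C-C: 1 × 353 = 353
    C-H: 6 × 419 = 2514
    C=C: 1 × 629 = 629
    I-I: 1 × 154 = 154
    Σ(broken) = 3650 kJ
  Bonds formed (products):
    C-C: 2 × 353 = 706
    C-H: 6 × 419 = 2514
    C-I: 2 × 232 = 464
    Σ(formed) = 3684 kJ
  ΔH_1 = 3650 − 3684 = −34 kJ
Reaction 2:
  Bonds broken (reactants):
    Br-Br: 1 × 189 = 189
    C-C: 1 × 353 = 353
    C-H: 6 × 419 = 2514
    C=C: 1 × 629 = 629
    Σ(broken) = 3685 kJ
  Bonds formed (products):
    C-Br: 2 × 271 = 542
    C-C: 2 × 353 = 706
    C-H: 6 × 419 = 2514
    Σ(formed) = 3762 kJ
  ΔH_2 = 3685 − 3762 = −77 kJ
ΔH_1 − ΔH_2 = +43 kJ, so reaction 2 has the more negative ΔH; |ΔH_1 − ΔH_2| = 43 kJ.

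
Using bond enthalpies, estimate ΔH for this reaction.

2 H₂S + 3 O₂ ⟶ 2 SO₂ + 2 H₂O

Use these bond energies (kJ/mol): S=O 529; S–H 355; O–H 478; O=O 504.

ΔH ≈ −1096 kJ

Bonds broken (reactants):
  O=O: 3 × 504 = 1512
  S–H: 4 × 355 = 1420
  Σ(broken) = 2932 kJ
Bonds formed (products):
  O–H: 4 × 478 = 1912
  S=O: 4 × 529 = 2116
  Σ(formed) = 4028 kJ
ΔH = Σ(broken) − Σ(formed) = 2932 − 4028 = −1096 kJ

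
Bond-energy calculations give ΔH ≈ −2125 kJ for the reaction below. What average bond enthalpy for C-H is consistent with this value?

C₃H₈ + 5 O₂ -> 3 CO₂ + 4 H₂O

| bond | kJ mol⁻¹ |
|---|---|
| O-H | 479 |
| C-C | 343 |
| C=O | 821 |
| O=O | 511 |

D(C-H) ≈ 424 kJ/mol

Let D be the C-H bond energy.
Σ(broken) = 2×343 + 8×D + 5×511 = 3241 + 8D
Σ(formed) = 6×821 + 8×479 = 8758
ΔH = Σ(broken) − Σ(formed) = (3241 + 8D) − (8758) = −5517 + 8D
Setting this equal to −2125 kJ gives 8D = 3392, so D = 424 kJ/mol.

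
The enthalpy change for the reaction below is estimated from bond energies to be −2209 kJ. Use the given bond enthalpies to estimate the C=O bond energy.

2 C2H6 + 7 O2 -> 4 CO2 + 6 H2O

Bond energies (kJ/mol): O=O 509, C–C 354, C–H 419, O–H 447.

Let D be the C=O bond energy.
Σ(broken) = 2×354 + 12×419 + 7×509 = 9299
Σ(formed) = 8×D + 12×447 = 5364 + 8D
ΔH = Σ(broken) − Σ(formed) = (9299) − (5364 + 8D) = +3935 − 8D
Setting this equal to −2209 kJ gives 8D = 6144, so D = 768 kJ/mol.

D(C=O) ≈ 768 kJ/mol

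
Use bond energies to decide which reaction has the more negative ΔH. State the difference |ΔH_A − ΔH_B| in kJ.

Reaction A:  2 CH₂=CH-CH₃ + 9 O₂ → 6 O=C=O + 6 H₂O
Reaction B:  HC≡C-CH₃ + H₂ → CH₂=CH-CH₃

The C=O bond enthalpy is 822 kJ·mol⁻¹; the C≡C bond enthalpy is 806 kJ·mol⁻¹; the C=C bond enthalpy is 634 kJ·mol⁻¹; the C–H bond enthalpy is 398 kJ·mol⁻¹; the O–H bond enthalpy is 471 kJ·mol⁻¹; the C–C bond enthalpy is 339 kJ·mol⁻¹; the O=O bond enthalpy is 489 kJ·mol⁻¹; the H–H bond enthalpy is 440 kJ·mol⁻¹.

Reaction A, by 4209 kJ

Reaction A:
  Bonds broken (reactants):
    C–C: 2 × 339 = 678
    C–H: 12 × 398 = 4776
    C=C: 2 × 634 = 1268
    O=O: 9 × 489 = 4401
    Σ(broken) = 11123 kJ
  Bonds formed (products):
    C=O: 12 × 822 = 9864
    O–H: 12 × 471 = 5652
    Σ(formed) = 15516 kJ
  ΔH_A = 11123 − 15516 = −4393 kJ
Reaction B:
  Bonds broken (reactants):
    C≡C: 1 × 806 = 806
    C–C: 1 × 339 = 339
    C–H: 4 × 398 = 1592
    H–H: 1 × 440 = 440
    Σ(broken) = 3177 kJ
  Bonds formed (products):
    C–C: 1 × 339 = 339
    C–H: 6 × 398 = 2388
    C=C: 1 × 634 = 634
    Σ(formed) = 3361 kJ
  ΔH_B = 3177 − 3361 = −184 kJ
ΔH_A − ΔH_B = −4209 kJ, so reaction A has the more negative ΔH; |ΔH_A − ΔH_B| = 4209 kJ.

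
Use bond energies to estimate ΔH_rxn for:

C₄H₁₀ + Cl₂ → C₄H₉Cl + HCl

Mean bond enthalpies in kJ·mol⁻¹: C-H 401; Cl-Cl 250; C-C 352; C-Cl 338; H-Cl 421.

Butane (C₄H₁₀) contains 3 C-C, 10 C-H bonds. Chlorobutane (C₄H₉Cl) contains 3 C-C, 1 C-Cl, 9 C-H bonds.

Bonds broken (reactants):
  C-C: 3 × 352 = 1056
  C-H: 10 × 401 = 4010
  Cl-Cl: 1 × 250 = 250
  Σ(broken) = 5316 kJ
Bonds formed (products):
  C-C: 3 × 352 = 1056
  C-Cl: 1 × 338 = 338
  C-H: 9 × 401 = 3609
  H-Cl: 1 × 421 = 421
  Σ(formed) = 5424 kJ
ΔH = Σ(broken) − Σ(formed) = 5316 − 5424 = −108 kJ

ΔH ≈ −108 kJ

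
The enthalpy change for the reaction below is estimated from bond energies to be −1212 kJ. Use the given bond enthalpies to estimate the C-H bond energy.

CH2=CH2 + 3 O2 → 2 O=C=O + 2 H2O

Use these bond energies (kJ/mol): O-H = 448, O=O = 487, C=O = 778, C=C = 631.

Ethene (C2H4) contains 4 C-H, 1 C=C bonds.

Let D be the C-H bond energy.
Σ(broken) = 4×D + 1×631 + 3×487 = 2092 + 4D
Σ(formed) = 4×778 + 4×448 = 4904
ΔH = Σ(broken) − Σ(formed) = (2092 + 4D) − (4904) = −2812 + 4D
Setting this equal to −1212 kJ gives 4D = 1600, so D = 400 kJ/mol.

D(C-H) ≈ 400 kJ/mol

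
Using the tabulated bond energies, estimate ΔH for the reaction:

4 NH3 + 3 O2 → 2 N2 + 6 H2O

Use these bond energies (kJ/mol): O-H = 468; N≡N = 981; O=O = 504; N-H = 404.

Bonds broken (reactants):
  N-H: 12 × 404 = 4848
  O=O: 3 × 504 = 1512
  Σ(broken) = 6360 kJ
Bonds formed (products):
  N≡N: 2 × 981 = 1962
  O-H: 12 × 468 = 5616
  Σ(formed) = 7578 kJ
ΔH = Σ(broken) − Σ(formed) = 6360 − 7578 = −1218 kJ

ΔH ≈ −1218 kJ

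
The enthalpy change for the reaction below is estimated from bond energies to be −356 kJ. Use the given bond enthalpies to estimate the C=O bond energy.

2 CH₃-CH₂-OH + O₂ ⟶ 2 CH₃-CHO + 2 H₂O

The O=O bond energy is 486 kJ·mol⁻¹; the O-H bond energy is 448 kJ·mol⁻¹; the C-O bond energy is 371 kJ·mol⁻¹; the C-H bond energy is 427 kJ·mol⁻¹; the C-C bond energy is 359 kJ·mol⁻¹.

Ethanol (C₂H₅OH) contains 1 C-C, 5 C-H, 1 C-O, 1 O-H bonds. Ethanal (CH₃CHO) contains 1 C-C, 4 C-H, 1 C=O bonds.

Let D be the C=O bond energy.
Σ(broken) = 2×359 + 10×427 + 2×371 + 2×448 + 1×486 = 7112
Σ(formed) = 2×359 + 8×427 + 2×D + 4×448 = 5926 + 2D
ΔH = Σ(broken) − Σ(formed) = (7112) − (5926 + 2D) = +1186 − 2D
Setting this equal to −356 kJ gives 2D = 1542, so D = 771 kJ/mol.

D(C=O) ≈ 771 kJ/mol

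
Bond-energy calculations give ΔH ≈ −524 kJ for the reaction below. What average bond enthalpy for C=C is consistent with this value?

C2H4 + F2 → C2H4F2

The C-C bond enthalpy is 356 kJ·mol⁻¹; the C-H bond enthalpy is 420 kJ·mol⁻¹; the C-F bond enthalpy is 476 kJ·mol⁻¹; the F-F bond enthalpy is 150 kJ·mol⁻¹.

Let D be the C=C bond energy.
Σ(broken) = 4×420 + 1×D + 1×150 = 1830 + D
Σ(formed) = 1×356 + 2×476 + 4×420 = 2988
ΔH = Σ(broken) − Σ(formed) = (1830 + D) − (2988) = −1158 + D
Setting this equal to −524 kJ gives D = 634 kJ/mol.

D(C=C) ≈ 634 kJ/mol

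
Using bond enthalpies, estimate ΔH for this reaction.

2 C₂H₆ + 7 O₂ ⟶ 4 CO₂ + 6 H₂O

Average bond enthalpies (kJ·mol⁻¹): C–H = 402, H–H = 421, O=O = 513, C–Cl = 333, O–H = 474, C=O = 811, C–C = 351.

ΔH ≈ −3059 kJ

Bonds broken (reactants):
  C–C: 2 × 351 = 702
  C–H: 12 × 402 = 4824
  O=O: 7 × 513 = 3591
  Σ(broken) = 9117 kJ
Bonds formed (products):
  C=O: 8 × 811 = 6488
  O–H: 12 × 474 = 5688
  Σ(formed) = 12176 kJ
ΔH = Σ(broken) − Σ(formed) = 9117 − 12176 = −3059 kJ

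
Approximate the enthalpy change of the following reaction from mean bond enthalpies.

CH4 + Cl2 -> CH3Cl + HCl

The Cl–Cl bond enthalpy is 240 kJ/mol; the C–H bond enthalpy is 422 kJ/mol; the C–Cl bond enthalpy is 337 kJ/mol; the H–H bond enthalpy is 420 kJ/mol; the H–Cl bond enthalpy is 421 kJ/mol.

ΔH ≈ −96 kJ

Bonds broken (reactants):
  C–H: 4 × 422 = 1688
  Cl–Cl: 1 × 240 = 240
  Σ(broken) = 1928 kJ
Bonds formed (products):
  C–Cl: 1 × 337 = 337
  C–H: 3 × 422 = 1266
  H–Cl: 1 × 421 = 421
  Σ(formed) = 2024 kJ
ΔH = Σ(broken) − Σ(formed) = 1928 − 2024 = −96 kJ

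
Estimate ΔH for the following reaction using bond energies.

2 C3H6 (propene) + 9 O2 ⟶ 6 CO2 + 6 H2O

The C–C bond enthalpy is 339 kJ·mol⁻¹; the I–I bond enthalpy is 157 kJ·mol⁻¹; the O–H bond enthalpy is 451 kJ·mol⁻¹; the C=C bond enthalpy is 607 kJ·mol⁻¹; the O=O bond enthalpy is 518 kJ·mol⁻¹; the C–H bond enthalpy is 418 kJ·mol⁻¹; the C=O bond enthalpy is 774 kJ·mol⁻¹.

ΔH ≈ −3130 kJ

Bonds broken (reactants):
  C–C: 2 × 339 = 678
  C–H: 12 × 418 = 5016
  C=C: 2 × 607 = 1214
  O=O: 9 × 518 = 4662
  Σ(broken) = 11570 kJ
Bonds formed (products):
  C=O: 12 × 774 = 9288
  O–H: 12 × 451 = 5412
  Σ(formed) = 14700 kJ
ΔH = Σ(broken) − Σ(formed) = 11570 − 14700 = −3130 kJ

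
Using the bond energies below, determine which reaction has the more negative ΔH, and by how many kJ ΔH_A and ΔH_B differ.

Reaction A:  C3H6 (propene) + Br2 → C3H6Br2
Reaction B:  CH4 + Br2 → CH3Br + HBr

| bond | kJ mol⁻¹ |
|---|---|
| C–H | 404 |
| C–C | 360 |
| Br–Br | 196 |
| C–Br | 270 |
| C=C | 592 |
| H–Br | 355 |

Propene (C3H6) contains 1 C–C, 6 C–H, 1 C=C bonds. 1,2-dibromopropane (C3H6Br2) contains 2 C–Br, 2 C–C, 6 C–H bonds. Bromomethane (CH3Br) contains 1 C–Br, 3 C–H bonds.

Reaction A, by 87 kJ

Reaction A:
  Bonds broken (reactants):
    Br–Br: 1 × 196 = 196
    C–C: 1 × 360 = 360
    C–H: 6 × 404 = 2424
    C=C: 1 × 592 = 592
    Σ(broken) = 3572 kJ
  Bonds formed (products):
    C–Br: 2 × 270 = 540
    C–C: 2 × 360 = 720
    C–H: 6 × 404 = 2424
    Σ(formed) = 3684 kJ
  ΔH_A = 3572 − 3684 = −112 kJ
Reaction B:
  Bonds broken (reactants):
    Br–Br: 1 × 196 = 196
    C–H: 4 × 404 = 1616
    Σ(broken) = 1812 kJ
  Bonds formed (products):
    C–Br: 1 × 270 = 270
    C–H: 3 × 404 = 1212
    H–Br: 1 × 355 = 355
    Σ(formed) = 1837 kJ
  ΔH_B = 1812 − 1837 = −25 kJ
ΔH_A − ΔH_B = −87 kJ, so reaction A has the more negative ΔH; |ΔH_A − ΔH_B| = 87 kJ.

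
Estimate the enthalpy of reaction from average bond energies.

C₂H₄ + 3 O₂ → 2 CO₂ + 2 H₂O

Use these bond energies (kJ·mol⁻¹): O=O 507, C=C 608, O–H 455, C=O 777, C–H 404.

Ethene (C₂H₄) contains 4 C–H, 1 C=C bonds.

ΔH ≈ −1183 kJ

Bonds broken (reactants):
  C–H: 4 × 404 = 1616
  C=C: 1 × 608 = 608
  O=O: 3 × 507 = 1521
  Σ(broken) = 3745 kJ
Bonds formed (products):
  C=O: 4 × 777 = 3108
  O–H: 4 × 455 = 1820
  Σ(formed) = 4928 kJ
ΔH = Σ(broken) − Σ(formed) = 3745 − 4928 = −1183 kJ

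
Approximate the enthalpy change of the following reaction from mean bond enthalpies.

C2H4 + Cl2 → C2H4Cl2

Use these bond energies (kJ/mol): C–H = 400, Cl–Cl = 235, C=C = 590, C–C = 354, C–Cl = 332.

ΔH ≈ −193 kJ

Bonds broken (reactants):
  C–H: 4 × 400 = 1600
  C=C: 1 × 590 = 590
  Cl–Cl: 1 × 235 = 235
  Σ(broken) = 2425 kJ
Bonds formed (products):
  C–C: 1 × 354 = 354
  C–Cl: 2 × 332 = 664
  C–H: 4 × 400 = 1600
  Σ(formed) = 2618 kJ
ΔH = Σ(broken) − Σ(formed) = 2425 − 2618 = −193 kJ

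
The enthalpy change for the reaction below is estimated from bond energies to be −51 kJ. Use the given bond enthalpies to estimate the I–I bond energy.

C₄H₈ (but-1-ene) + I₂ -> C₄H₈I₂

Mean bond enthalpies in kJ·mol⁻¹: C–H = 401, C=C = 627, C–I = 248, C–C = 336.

Let D be the I–I bond energy.
Σ(broken) = 2×336 + 8×401 + 1×627 + 1×D = 4507 + D
Σ(formed) = 3×336 + 8×401 + 2×248 = 4712
ΔH = Σ(broken) − Σ(formed) = (4507 + D) − (4712) = −205 + D
Setting this equal to −51 kJ gives D = 154 kJ/mol.

D(I–I) ≈ 154 kJ/mol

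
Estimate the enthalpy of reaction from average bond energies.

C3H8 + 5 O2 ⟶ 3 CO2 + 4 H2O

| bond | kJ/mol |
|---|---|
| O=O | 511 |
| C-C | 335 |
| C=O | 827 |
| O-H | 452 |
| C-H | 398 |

ΔH ≈ −2169 kJ

Bonds broken (reactants):
  C-C: 2 × 335 = 670
  C-H: 8 × 398 = 3184
  O=O: 5 × 511 = 2555
  Σ(broken) = 6409 kJ
Bonds formed (products):
  C=O: 6 × 827 = 4962
  O-H: 8 × 452 = 3616
  Σ(formed) = 8578 kJ
ΔH = Σ(broken) − Σ(formed) = 6409 − 8578 = −2169 kJ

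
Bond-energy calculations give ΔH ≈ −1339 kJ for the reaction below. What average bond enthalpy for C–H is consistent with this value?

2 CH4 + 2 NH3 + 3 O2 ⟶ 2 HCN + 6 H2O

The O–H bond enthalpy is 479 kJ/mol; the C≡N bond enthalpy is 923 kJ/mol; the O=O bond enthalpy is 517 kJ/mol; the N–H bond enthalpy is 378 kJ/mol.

D(C–H) ≈ 406 kJ/mol

Let D be the C–H bond energy.
Σ(broken) = 8×D + 6×378 + 3×517 = 3819 + 8D
Σ(formed) = 2×923 + 2×D + 12×479 = 7594 + 2D
ΔH = Σ(broken) − Σ(formed) = (3819 + 8D) − (7594 + 2D) = −3775 + 6D
Setting this equal to −1339 kJ gives 6D = 2436, so D = 406 kJ/mol.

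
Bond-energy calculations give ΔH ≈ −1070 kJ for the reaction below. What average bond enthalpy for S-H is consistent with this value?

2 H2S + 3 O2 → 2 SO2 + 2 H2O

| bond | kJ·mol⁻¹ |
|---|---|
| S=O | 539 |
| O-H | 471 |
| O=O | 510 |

Let D be the S-H bond energy.
Σ(broken) = 3×510 + 4×D = 1530 + 4D
Σ(formed) = 4×471 + 4×539 = 4040
ΔH = Σ(broken) − Σ(formed) = (1530 + 4D) − (4040) = −2510 + 4D
Setting this equal to −1070 kJ gives 4D = 1440, so D = 360 kJ/mol.

D(S-H) ≈ 360 kJ/mol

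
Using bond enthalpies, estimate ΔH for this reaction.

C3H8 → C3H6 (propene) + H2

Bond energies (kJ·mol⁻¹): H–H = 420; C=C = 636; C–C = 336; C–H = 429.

Bonds broken (reactants):
  C–C: 2 × 336 = 672
  C–H: 8 × 429 = 3432
  Σ(broken) = 4104 kJ
Bonds formed (products):
  C–C: 1 × 336 = 336
  C–H: 6 × 429 = 2574
  C=C: 1 × 636 = 636
  H–H: 1 × 420 = 420
  Σ(formed) = 3966 kJ
ΔH = Σ(broken) − Σ(formed) = 4104 − 3966 = +138 kJ

ΔH ≈ +138 kJ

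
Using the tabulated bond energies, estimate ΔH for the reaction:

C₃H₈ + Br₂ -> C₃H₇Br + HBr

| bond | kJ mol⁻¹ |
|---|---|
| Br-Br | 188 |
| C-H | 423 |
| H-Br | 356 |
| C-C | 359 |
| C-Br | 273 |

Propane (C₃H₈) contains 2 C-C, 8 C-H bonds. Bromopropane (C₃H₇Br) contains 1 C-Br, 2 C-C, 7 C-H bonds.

Bonds broken (reactants):
  Br-Br: 1 × 188 = 188
  C-C: 2 × 359 = 718
  C-H: 8 × 423 = 3384
  Σ(broken) = 4290 kJ
Bonds formed (products):
  C-Br: 1 × 273 = 273
  C-C: 2 × 359 = 718
  C-H: 7 × 423 = 2961
  H-Br: 1 × 356 = 356
  Σ(formed) = 4308 kJ
ΔH = Σ(broken) − Σ(formed) = 4290 − 4308 = −18 kJ

ΔH ≈ −18 kJ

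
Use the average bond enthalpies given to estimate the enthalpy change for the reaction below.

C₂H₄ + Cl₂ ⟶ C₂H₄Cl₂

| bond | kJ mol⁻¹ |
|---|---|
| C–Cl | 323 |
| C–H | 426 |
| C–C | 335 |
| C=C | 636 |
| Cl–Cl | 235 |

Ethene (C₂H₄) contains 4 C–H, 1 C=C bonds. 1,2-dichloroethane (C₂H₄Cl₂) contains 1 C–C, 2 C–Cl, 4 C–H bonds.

ΔH ≈ −110 kJ

Bonds broken (reactants):
  C–H: 4 × 426 = 1704
  C=C: 1 × 636 = 636
  Cl–Cl: 1 × 235 = 235
  Σ(broken) = 2575 kJ
Bonds formed (products):
  C–C: 1 × 335 = 335
  C–Cl: 2 × 323 = 646
  C–H: 4 × 426 = 1704
  Σ(formed) = 2685 kJ
ΔH = Σ(broken) − Σ(formed) = 2575 − 2685 = −110 kJ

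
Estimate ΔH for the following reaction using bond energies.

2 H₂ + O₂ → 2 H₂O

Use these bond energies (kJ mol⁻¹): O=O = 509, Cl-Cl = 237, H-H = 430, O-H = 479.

ΔH ≈ −547 kJ

Bonds broken (reactants):
  H-H: 2 × 430 = 860
  O=O: 1 × 509 = 509
  Σ(broken) = 1369 kJ
Bonds formed (products):
  O-H: 4 × 479 = 1916
  Σ(formed) = 1916 kJ
ΔH = Σ(broken) − Σ(formed) = 1369 − 1916 = −547 kJ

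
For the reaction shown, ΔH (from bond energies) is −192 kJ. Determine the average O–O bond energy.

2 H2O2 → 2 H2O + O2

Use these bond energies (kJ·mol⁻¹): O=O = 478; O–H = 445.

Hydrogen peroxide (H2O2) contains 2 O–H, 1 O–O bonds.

D(O–O) ≈ 143 kJ/mol

Let D be the O–O bond energy.
Σ(broken) = 4×445 + 2×D = 1780 + 2D
Σ(formed) = 4×445 + 1×478 = 2258
ΔH = Σ(broken) − Σ(formed) = (1780 + 2D) − (2258) = −478 + 2D
Setting this equal to −192 kJ gives 2D = 286, so D = 143 kJ/mol.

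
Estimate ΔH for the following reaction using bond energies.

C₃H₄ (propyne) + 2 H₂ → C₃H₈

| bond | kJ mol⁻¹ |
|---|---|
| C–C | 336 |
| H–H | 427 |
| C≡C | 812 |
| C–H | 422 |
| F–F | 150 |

Bonds broken (reactants):
  C≡C: 1 × 812 = 812
  C–C: 1 × 336 = 336
  C–H: 4 × 422 = 1688
  H–H: 2 × 427 = 854
  Σ(broken) = 3690 kJ
Bonds formed (products):
  C–C: 2 × 336 = 672
  C–H: 8 × 422 = 3376
  Σ(formed) = 4048 kJ
ΔH = Σ(broken) − Σ(formed) = 3690 − 4048 = −358 kJ

ΔH ≈ −358 kJ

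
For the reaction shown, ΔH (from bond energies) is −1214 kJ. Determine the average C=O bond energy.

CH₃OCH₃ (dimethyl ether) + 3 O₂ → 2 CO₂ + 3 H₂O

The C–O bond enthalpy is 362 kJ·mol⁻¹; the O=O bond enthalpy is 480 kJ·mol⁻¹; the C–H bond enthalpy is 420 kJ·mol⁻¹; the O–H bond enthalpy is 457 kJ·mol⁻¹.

Let D be the C=O bond energy.
Σ(broken) = 6×420 + 2×362 + 3×480 = 4684
Σ(formed) = 4×D + 6×457 = 2742 + 4D
ΔH = Σ(broken) − Σ(formed) = (4684) − (2742 + 4D) = +1942 − 4D
Setting this equal to −1214 kJ gives 4D = 3156, so D = 789 kJ/mol.

D(C=O) ≈ 789 kJ/mol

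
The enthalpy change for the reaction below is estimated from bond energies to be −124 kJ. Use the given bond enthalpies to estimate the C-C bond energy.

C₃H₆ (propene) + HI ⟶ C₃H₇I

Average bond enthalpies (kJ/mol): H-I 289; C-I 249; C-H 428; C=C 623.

D(C-C) ≈ 359 kJ/mol

Let D be the C-C bond energy.
Σ(broken) = 1×D + 6×428 + 1×623 + 1×289 = 3480 + D
Σ(formed) = 2×D + 7×428 + 1×249 = 3245 + 2D
ΔH = Σ(broken) − Σ(formed) = (3480 + D) − (3245 + 2D) = +235 − D
Setting this equal to −124 kJ gives D = 359 kJ/mol.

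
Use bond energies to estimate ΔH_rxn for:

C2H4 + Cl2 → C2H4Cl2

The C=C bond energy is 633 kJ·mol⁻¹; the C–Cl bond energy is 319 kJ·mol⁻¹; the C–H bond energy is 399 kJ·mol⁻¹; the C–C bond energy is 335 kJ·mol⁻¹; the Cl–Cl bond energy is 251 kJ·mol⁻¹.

ΔH ≈ −89 kJ

Bonds broken (reactants):
  C–H: 4 × 399 = 1596
  C=C: 1 × 633 = 633
  Cl–Cl: 1 × 251 = 251
  Σ(broken) = 2480 kJ
Bonds formed (products):
  C–C: 1 × 335 = 335
  C–Cl: 2 × 319 = 638
  C–H: 4 × 399 = 1596
  Σ(formed) = 2569 kJ
ΔH = Σ(broken) − Σ(formed) = 2480 − 2569 = −89 kJ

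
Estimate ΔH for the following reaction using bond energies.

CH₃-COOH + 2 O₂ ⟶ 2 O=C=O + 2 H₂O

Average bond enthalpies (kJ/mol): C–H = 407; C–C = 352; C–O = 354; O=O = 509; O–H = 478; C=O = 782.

Bonds broken (reactants):
  C–C: 1 × 352 = 352
  C–H: 3 × 407 = 1221
  C–O: 1 × 354 = 354
  C=O: 1 × 782 = 782
  O–H: 1 × 478 = 478
  O=O: 2 × 509 = 1018
  Σ(broken) = 4205 kJ
Bonds formed (products):
  C=O: 4 × 782 = 3128
  O–H: 4 × 478 = 1912
  Σ(formed) = 5040 kJ
ΔH = Σ(broken) − Σ(formed) = 4205 − 5040 = −835 kJ

ΔH ≈ −835 kJ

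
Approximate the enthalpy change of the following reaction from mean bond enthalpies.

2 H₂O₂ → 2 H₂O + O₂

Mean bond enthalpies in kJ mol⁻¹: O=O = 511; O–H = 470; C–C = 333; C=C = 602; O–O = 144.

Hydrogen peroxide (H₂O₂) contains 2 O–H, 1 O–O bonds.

Bonds broken (reactants):
  O–H: 4 × 470 = 1880
  O–O: 2 × 144 = 288
  Σ(broken) = 2168 kJ
Bonds formed (products):
  O–H: 4 × 470 = 1880
  O=O: 1 × 511 = 511
  Σ(formed) = 2391 kJ
ΔH = Σ(broken) − Σ(formed) = 2168 − 2391 = −223 kJ

ΔH ≈ −223 kJ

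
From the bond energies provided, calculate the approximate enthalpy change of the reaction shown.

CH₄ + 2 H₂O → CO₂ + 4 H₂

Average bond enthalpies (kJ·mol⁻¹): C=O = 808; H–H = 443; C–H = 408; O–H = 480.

Bonds broken (reactants):
  C–H: 4 × 408 = 1632
  O–H: 4 × 480 = 1920
  Σ(broken) = 3552 kJ
Bonds formed (products):
  C=O: 2 × 808 = 1616
  H–H: 4 × 443 = 1772
  Σ(formed) = 3388 kJ
ΔH = Σ(broken) − Σ(formed) = 3552 − 3388 = +164 kJ

ΔH ≈ +164 kJ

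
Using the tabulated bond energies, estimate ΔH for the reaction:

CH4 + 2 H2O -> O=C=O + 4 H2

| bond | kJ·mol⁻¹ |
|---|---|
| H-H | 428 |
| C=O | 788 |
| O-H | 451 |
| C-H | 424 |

Bonds broken (reactants):
  C-H: 4 × 424 = 1696
  O-H: 4 × 451 = 1804
  Σ(broken) = 3500 kJ
Bonds formed (products):
  C=O: 2 × 788 = 1576
  H-H: 4 × 428 = 1712
  Σ(formed) = 3288 kJ
ΔH = Σ(broken) − Σ(formed) = 3500 − 3288 = +212 kJ

ΔH ≈ +212 kJ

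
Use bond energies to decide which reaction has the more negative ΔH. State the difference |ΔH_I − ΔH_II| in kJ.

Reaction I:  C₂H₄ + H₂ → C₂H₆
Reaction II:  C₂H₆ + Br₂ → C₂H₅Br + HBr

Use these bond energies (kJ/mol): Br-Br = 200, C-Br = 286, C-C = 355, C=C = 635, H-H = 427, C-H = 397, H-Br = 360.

Reaction I, by 38 kJ

Reaction I:
  Bonds broken (reactants):
    C-H: 4 × 397 = 1588
    C=C: 1 × 635 = 635
    H-H: 1 × 427 = 427
    Σ(broken) = 2650 kJ
  Bonds formed (products):
    C-C: 1 × 355 = 355
    C-H: 6 × 397 = 2382
    Σ(formed) = 2737 kJ
  ΔH_I = 2650 − 2737 = −87 kJ
Reaction II:
  Bonds broken (reactants):
    Br-Br: 1 × 200 = 200
    C-C: 1 × 355 = 355
    C-H: 6 × 397 = 2382
    Σ(broken) = 2937 kJ
  Bonds formed (products):
    C-Br: 1 × 286 = 286
    C-C: 1 × 355 = 355
    C-H: 5 × 397 = 1985
    H-Br: 1 × 360 = 360
    Σ(formed) = 2986 kJ
  ΔH_II = 2937 − 2986 = −49 kJ
ΔH_I − ΔH_II = −38 kJ, so reaction I has the more negative ΔH; |ΔH_I − ΔH_II| = 38 kJ.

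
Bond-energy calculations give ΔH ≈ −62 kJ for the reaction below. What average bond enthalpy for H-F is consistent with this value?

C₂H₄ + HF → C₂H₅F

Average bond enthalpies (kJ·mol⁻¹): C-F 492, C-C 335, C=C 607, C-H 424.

D(H-F) ≈ 582 kJ/mol

Let D be the H-F bond energy.
Σ(broken) = 4×424 + 1×607 + 1×D = 2303 + D
Σ(formed) = 1×335 + 1×492 + 5×424 = 2947
ΔH = Σ(broken) − Σ(formed) = (2303 + D) − (2947) = −644 + D
Setting this equal to −62 kJ gives D = 582 kJ/mol.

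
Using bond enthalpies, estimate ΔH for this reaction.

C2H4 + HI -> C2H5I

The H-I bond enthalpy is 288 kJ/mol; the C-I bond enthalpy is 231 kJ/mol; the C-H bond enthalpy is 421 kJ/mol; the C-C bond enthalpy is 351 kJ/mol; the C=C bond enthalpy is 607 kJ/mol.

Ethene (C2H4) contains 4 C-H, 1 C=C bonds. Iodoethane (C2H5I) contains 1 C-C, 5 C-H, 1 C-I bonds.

Bonds broken (reactants):
  C-H: 4 × 421 = 1684
  C=C: 1 × 607 = 607
  H-I: 1 × 288 = 288
  Σ(broken) = 2579 kJ
Bonds formed (products):
  C-C: 1 × 351 = 351
  C-H: 5 × 421 = 2105
  C-I: 1 × 231 = 231
  Σ(formed) = 2687 kJ
ΔH = Σ(broken) − Σ(formed) = 2579 − 2687 = −108 kJ

ΔH ≈ −108 kJ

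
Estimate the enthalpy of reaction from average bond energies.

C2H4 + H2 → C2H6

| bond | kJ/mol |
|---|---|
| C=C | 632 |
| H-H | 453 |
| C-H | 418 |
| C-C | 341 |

ΔH ≈ −92 kJ

Bonds broken (reactants):
  C-H: 4 × 418 = 1672
  C=C: 1 × 632 = 632
  H-H: 1 × 453 = 453
  Σ(broken) = 2757 kJ
Bonds formed (products):
  C-C: 1 × 341 = 341
  C-H: 6 × 418 = 2508
  Σ(formed) = 2849 kJ
ΔH = Σ(broken) − Σ(formed) = 2757 − 2849 = −92 kJ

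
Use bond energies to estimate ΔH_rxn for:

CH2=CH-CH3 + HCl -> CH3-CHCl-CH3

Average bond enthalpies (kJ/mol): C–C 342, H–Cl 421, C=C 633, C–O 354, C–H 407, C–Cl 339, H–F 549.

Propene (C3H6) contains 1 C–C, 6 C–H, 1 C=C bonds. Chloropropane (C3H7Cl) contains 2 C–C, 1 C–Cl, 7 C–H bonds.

ΔH ≈ −34 kJ

Bonds broken (reactants):
  C–C: 1 × 342 = 342
  C–H: 6 × 407 = 2442
  C=C: 1 × 633 = 633
  H–Cl: 1 × 421 = 421
  Σ(broken) = 3838 kJ
Bonds formed (products):
  C–C: 2 × 342 = 684
  C–Cl: 1 × 339 = 339
  C–H: 7 × 407 = 2849
  Σ(formed) = 3872 kJ
ΔH = Σ(broken) − Σ(formed) = 3838 − 3872 = −34 kJ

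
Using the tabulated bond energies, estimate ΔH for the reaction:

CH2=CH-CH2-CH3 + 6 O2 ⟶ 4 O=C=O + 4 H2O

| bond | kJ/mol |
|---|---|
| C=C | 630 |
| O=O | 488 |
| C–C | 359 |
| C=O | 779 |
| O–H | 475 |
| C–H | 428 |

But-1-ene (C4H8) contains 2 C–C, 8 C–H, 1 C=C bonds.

Bonds broken (reactants):
  C–C: 2 × 359 = 718
  C–H: 8 × 428 = 3424
  C=C: 1 × 630 = 630
  O=O: 6 × 488 = 2928
  Σ(broken) = 7700 kJ
Bonds formed (products):
  C=O: 8 × 779 = 6232
  O–H: 8 × 475 = 3800
  Σ(formed) = 10032 kJ
ΔH = Σ(broken) − Σ(formed) = 7700 − 10032 = −2332 kJ

ΔH ≈ −2332 kJ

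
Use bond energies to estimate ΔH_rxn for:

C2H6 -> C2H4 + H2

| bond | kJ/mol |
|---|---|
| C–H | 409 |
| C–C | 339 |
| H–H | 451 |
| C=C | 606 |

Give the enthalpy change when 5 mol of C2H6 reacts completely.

ΔH = +500 kJ

Bonds broken (reactants):
  C–C: 1 × 339 = 339
  C–H: 6 × 409 = 2454
  Σ(broken) = 2793 kJ
Bonds formed (products):
  C–H: 4 × 409 = 1636
  C=C: 1 × 606 = 606
  H–H: 1 × 451 = 451
  Σ(formed) = 2693 kJ
ΔH = Σ(broken) − Σ(formed) = 2793 − 2693 = +100 kJ
For 5× the reaction as written: 5 × (+100) = +500 kJ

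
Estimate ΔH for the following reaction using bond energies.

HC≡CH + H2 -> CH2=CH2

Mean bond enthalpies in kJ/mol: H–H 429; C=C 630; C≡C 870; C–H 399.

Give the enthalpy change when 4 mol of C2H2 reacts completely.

Bonds broken (reactants):
  C≡C: 1 × 870 = 870
  C–H: 2 × 399 = 798
  H–H: 1 × 429 = 429
  Σ(broken) = 2097 kJ
Bonds formed (products):
  C–H: 4 × 399 = 1596
  C=C: 1 × 630 = 630
  Σ(formed) = 2226 kJ
ΔH = Σ(broken) − Σ(formed) = 2097 − 2226 = −129 kJ
For 4× the reaction as written: 4 × (−129) = −516 kJ

ΔH = −516 kJ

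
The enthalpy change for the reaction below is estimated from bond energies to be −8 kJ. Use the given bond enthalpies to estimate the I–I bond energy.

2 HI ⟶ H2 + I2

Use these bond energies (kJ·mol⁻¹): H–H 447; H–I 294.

D(I–I) ≈ 149 kJ/mol

Let D be the I–I bond energy.
Σ(broken) = 2×294 = 588
Σ(formed) = 1×447 + 1×D = 447 + D
ΔH = Σ(broken) − Σ(formed) = (588) − (447 + D) = +141 − D
Setting this equal to −8 kJ gives D = 149 kJ/mol.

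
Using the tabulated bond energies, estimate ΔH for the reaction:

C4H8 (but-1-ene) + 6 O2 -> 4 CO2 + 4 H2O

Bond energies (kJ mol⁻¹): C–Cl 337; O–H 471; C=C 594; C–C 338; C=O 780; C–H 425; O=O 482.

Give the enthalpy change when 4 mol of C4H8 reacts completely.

Bonds broken (reactants):
  C–C: 2 × 338 = 676
  C–H: 8 × 425 = 3400
  C=C: 1 × 594 = 594
  O=O: 6 × 482 = 2892
  Σ(broken) = 7562 kJ
Bonds formed (products):
  C=O: 8 × 780 = 6240
  O–H: 8 × 471 = 3768
  Σ(formed) = 10008 kJ
ΔH = Σ(broken) − Σ(formed) = 7562 − 10008 = −2446 kJ
For 4× the reaction as written: 4 × (−2446) = −9784 kJ

ΔH = −9784 kJ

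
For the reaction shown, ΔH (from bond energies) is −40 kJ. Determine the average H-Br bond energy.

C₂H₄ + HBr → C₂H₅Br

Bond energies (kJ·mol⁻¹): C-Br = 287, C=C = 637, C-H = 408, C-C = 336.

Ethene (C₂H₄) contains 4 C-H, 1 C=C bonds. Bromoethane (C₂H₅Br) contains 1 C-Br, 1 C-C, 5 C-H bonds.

D(H-Br) ≈ 354 kJ/mol

Let D be the H-Br bond energy.
Σ(broken) = 4×408 + 1×637 + 1×D = 2269 + D
Σ(formed) = 1×287 + 1×336 + 5×408 = 2663
ΔH = Σ(broken) − Σ(formed) = (2269 + D) − (2663) = −394 + D
Setting this equal to −40 kJ gives D = 354 kJ/mol.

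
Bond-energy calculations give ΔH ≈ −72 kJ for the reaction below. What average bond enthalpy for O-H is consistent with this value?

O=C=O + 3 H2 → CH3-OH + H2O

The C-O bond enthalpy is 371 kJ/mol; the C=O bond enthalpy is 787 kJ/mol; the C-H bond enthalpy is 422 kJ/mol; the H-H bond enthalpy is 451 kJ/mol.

Let D be the O-H bond energy.
Σ(broken) = 2×787 + 3×451 = 2927
Σ(formed) = 3×422 + 1×371 + 3×D = 1637 + 3D
ΔH = Σ(broken) − Σ(formed) = (2927) − (1637 + 3D) = +1290 − 3D
Setting this equal to −72 kJ gives 3D = 1362, so D = 454 kJ/mol.

D(O-H) ≈ 454 kJ/mol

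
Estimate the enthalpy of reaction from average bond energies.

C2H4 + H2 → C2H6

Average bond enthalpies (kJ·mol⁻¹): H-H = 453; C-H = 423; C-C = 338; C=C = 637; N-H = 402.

ΔH ≈ −94 kJ

Bonds broken (reactants):
  C-H: 4 × 423 = 1692
  C=C: 1 × 637 = 637
  H-H: 1 × 453 = 453
  Σ(broken) = 2782 kJ
Bonds formed (products):
  C-C: 1 × 338 = 338
  C-H: 6 × 423 = 2538
  Σ(formed) = 2876 kJ
ΔH = Σ(broken) − Σ(formed) = 2782 − 2876 = −94 kJ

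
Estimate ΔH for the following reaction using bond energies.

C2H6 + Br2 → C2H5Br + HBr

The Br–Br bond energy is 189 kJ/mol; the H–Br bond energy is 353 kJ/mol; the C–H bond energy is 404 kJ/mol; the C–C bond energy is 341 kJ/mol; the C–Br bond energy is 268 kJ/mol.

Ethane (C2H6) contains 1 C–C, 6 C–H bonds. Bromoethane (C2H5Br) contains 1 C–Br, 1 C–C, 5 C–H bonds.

Bonds broken (reactants):
  Br–Br: 1 × 189 = 189
  C–C: 1 × 341 = 341
  C–H: 6 × 404 = 2424
  Σ(broken) = 2954 kJ
Bonds formed (products):
  C–Br: 1 × 268 = 268
  C–C: 1 × 341 = 341
  C–H: 5 × 404 = 2020
  H–Br: 1 × 353 = 353
  Σ(formed) = 2982 kJ
ΔH = Σ(broken) − Σ(formed) = 2954 − 2982 = −28 kJ

ΔH ≈ −28 kJ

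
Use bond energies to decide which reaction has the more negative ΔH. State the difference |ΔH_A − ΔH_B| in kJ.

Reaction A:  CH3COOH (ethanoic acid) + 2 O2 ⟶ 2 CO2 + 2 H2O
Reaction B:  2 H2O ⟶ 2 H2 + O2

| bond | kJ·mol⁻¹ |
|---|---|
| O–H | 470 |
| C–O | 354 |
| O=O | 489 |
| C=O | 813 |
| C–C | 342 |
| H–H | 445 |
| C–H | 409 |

Reaction A:
  Bonds broken (reactants):
    C–C: 1 × 342 = 342
    C–H: 3 × 409 = 1227
    C–O: 1 × 354 = 354
    C=O: 1 × 813 = 813
    O–H: 1 × 470 = 470
    O=O: 2 × 489 = 978
    Σ(broken) = 4184 kJ
  Bonds formed (products):
    C=O: 4 × 813 = 3252
    O–H: 4 × 470 = 1880
    Σ(formed) = 5132 kJ
  ΔH_A = 4184 − 5132 = −948 kJ
Reaction B:
  Bonds broken (reactants):
    O–H: 4 × 470 = 1880
    Σ(broken) = 1880 kJ
  Bonds formed (products):
    H–H: 2 × 445 = 890
    O=O: 1 × 489 = 489
    Σ(formed) = 1379 kJ
  ΔH_B = 1880 − 1379 = +501 kJ
ΔH_A − ΔH_B = −1449 kJ, so reaction A has the more negative ΔH; |ΔH_A − ΔH_B| = 1449 kJ.

Reaction A, by 1449 kJ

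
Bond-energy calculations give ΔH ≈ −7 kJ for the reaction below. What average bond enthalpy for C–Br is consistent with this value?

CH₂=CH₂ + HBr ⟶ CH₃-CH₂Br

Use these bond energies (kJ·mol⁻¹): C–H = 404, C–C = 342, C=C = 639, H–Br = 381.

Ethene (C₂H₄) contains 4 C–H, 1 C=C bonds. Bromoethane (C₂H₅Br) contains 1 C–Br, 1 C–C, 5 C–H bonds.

Let D be the C–Br bond energy.
Σ(broken) = 4×404 + 1×639 + 1×381 = 2636
Σ(formed) = 1×D + 1×342 + 5×404 = 2362 + D
ΔH = Σ(broken) − Σ(formed) = (2636) − (2362 + D) = +274 − D
Setting this equal to −7 kJ gives D = 281 kJ/mol.

D(C–Br) ≈ 281 kJ/mol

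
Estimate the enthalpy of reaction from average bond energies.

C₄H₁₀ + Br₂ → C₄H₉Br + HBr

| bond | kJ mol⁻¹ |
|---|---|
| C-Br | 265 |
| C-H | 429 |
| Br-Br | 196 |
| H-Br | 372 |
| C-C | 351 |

ΔH ≈ −12 kJ

Bonds broken (reactants):
  Br-Br: 1 × 196 = 196
  C-C: 3 × 351 = 1053
  C-H: 10 × 429 = 4290
  Σ(broken) = 5539 kJ
Bonds formed (products):
  C-Br: 1 × 265 = 265
  C-C: 3 × 351 = 1053
  C-H: 9 × 429 = 3861
  H-Br: 1 × 372 = 372
  Σ(formed) = 5551 kJ
ΔH = Σ(broken) − Σ(formed) = 5539 − 5551 = −12 kJ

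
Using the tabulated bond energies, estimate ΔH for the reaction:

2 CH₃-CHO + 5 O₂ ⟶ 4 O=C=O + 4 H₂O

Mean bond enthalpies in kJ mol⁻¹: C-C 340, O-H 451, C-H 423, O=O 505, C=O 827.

Bonds broken (reactants):
  C-C: 2 × 340 = 680
  C-H: 8 × 423 = 3384
  C=O: 2 × 827 = 1654
  O=O: 5 × 505 = 2525
  Σ(broken) = 8243 kJ
Bonds formed (products):
  C=O: 8 × 827 = 6616
  O-H: 8 × 451 = 3608
  Σ(formed) = 10224 kJ
ΔH = Σ(broken) − Σ(formed) = 8243 − 10224 = −1981 kJ

ΔH ≈ −1981 kJ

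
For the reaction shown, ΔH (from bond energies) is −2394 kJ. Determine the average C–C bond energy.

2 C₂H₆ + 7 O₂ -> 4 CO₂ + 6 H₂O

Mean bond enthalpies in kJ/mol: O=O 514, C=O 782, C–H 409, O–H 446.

Let D be the C–C bond energy.
Σ(broken) = 2×D + 12×409 + 7×514 = 8506 + 2D
Σ(formed) = 8×782 + 12×446 = 11608
ΔH = Σ(broken) − Σ(formed) = (8506 + 2D) − (11608) = −3102 + 2D
Setting this equal to −2394 kJ gives 2D = 708, so D = 354 kJ/mol.

D(C–C) ≈ 354 kJ/mol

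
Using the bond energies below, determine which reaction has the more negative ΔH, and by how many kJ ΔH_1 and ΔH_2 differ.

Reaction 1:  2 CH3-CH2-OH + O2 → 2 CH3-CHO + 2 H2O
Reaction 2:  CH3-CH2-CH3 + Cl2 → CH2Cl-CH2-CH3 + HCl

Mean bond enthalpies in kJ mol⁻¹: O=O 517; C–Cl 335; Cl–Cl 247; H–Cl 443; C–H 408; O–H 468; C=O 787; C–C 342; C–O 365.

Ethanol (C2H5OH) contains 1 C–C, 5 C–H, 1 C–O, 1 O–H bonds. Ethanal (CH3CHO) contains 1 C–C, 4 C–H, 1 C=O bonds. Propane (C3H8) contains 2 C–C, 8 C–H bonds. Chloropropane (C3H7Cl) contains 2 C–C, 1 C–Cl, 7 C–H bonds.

Reaction 1, by 324 kJ

Reaction 1:
  Bonds broken (reactants):
    C–C: 2 × 342 = 684
    C–H: 10 × 408 = 4080
    C–O: 2 × 365 = 730
    O–H: 2 × 468 = 936
    O=O: 1 × 517 = 517
    Σ(broken) = 6947 kJ
  Bonds formed (products):
    C–C: 2 × 342 = 684
    C–H: 8 × 408 = 3264
    C=O: 2 × 787 = 1574
    O–H: 4 × 468 = 1872
    Σ(formed) = 7394 kJ
  ΔH_1 = 6947 − 7394 = −447 kJ
Reaction 2:
  Bonds broken (reactants):
    C–C: 2 × 342 = 684
    C–H: 8 × 408 = 3264
    Cl–Cl: 1 × 247 = 247
    Σ(broken) = 4195 kJ
  Bonds formed (products):
    C–C: 2 × 342 = 684
    C–Cl: 1 × 335 = 335
    C–H: 7 × 408 = 2856
    H–Cl: 1 × 443 = 443
    Σ(formed) = 4318 kJ
  ΔH_2 = 4195 − 4318 = −123 kJ
ΔH_1 − ΔH_2 = −324 kJ, so reaction 1 has the more negative ΔH; |ΔH_1 − ΔH_2| = 324 kJ.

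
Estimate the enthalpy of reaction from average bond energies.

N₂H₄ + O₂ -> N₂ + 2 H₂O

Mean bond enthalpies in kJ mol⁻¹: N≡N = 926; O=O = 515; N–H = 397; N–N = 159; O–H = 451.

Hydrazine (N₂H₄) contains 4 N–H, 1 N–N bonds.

ΔH ≈ −468 kJ

Bonds broken (reactants):
  N–H: 4 × 397 = 1588
  N–N: 1 × 159 = 159
  O=O: 1 × 515 = 515
  Σ(broken) = 2262 kJ
Bonds formed (products):
  N≡N: 1 × 926 = 926
  O–H: 4 × 451 = 1804
  Σ(formed) = 2730 kJ
ΔH = Σ(broken) − Σ(formed) = 2262 − 2730 = −468 kJ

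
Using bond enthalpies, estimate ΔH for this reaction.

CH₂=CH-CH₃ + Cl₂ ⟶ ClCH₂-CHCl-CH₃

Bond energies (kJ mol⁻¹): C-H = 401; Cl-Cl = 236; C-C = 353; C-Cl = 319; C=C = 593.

Bonds broken (reactants):
  C-C: 1 × 353 = 353
  C-H: 6 × 401 = 2406
  C=C: 1 × 593 = 593
  Cl-Cl: 1 × 236 = 236
  Σ(broken) = 3588 kJ
Bonds formed (products):
  C-C: 2 × 353 = 706
  C-Cl: 2 × 319 = 638
  C-H: 6 × 401 = 2406
  Σ(formed) = 3750 kJ
ΔH = Σ(broken) − Σ(formed) = 3588 − 3750 = −162 kJ

ΔH ≈ −162 kJ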